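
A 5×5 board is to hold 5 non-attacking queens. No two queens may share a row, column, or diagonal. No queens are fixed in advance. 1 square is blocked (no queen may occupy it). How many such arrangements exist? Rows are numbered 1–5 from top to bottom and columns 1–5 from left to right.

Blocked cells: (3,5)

8

Branch on row 1: col 1 → 1; col 2 → 2; col 3 → 2; col 4 → 1; col 5 → 2.
Sum: 1 + 2 + 2 + 1 + 2 = 8.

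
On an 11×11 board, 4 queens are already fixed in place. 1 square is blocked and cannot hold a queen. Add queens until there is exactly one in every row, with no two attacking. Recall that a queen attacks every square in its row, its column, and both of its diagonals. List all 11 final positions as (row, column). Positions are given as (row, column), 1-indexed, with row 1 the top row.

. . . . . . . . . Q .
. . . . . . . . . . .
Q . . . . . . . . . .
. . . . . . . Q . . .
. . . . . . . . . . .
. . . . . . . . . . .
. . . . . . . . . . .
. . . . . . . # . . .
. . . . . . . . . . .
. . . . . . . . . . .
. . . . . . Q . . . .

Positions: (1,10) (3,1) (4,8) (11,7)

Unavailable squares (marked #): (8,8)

(1,10) (2,5) (3,1) (4,8) (5,4) (6,11) (7,9) (8,2) (9,6) (10,3) (11,7)

Row 2: attacked by (1,10)→{9,10,11}; (3,1)→{1,2}; (4,8)→{6,8,10}; (11,7)→{7}. Safe: 3, 4, 5. Place at column 5.
Row 5: attacked by (1,10)→{6,10}; (2,5)→{2,5,8}; (3,1)→{1,3}; (4,8)→{7,8,9}; (11,7)→{1,7}. Safe: 4, 11. Place at column 4.
Row 6: attacked by (1,10)→{5,10}; (2,5)→{1,5,9}; (3,1)→{1,4}; (4,8)→{6,8,10}; (5,4)→{3,4,5}; (11,7)→{2,7}. Safe: 11. Place at column 11.
Row 7: attacked by (1,10)→{4,10}; (2,5)→{5,10}; (3,1)→{1,5}; (4,8)→{5,8,11}; (5,4)→{2,4,6}; (6,11)→{10,11}; (11,7)→{3,7,11}. Safe: 9. Place at column 9.
Row 8: attacked by (1,10)→{3,10}; (2,5)→{5,11}; (3,1)→{1,6}; (4,8)→{4,8}; (5,4)→{1,4,7}; (6,11)→{9,11}; (7,9)→{8,9,10}; (11,7)→{4,7,10}. Blocked: 8. Safe: 2. Place at column 2.
Row 9: attacked by (1,10)→{2,10}; (2,5)→{5}; (3,1)→{1,7}; (4,8)→{3,8}; (5,4)→{4,8}; (6,11)→{8,11}; (7,9)→{7,9,11}; (8,2)→{1,2,3}; (11,7)→{5,7,9}. Safe: 6. Place at column 6.
Row 10: attacked by (1,10)→{1,10}; (2,5)→{5}; (3,1)→{1,8}; (4,8)→{2,8}; (5,4)→{4,9}; (6,11)→{7,11}; (7,9)→{6,9}; (8,2)→{2,4}; (9,6)→{5,6,7}; (11,7)→{6,7,8}. Safe: 3. Place at column 3.
Columns [10, 5, 1, 8, 4, 11, 9, 2, 6, 3, 7], r−c [-9, -3, 2, -4, 1, -5, -2, 6, 3, 7, 4], r+c [11, 7, 4, 12, 9, 17, 16, 10, 15, 13, 18] are all distinct, so no two queens attack.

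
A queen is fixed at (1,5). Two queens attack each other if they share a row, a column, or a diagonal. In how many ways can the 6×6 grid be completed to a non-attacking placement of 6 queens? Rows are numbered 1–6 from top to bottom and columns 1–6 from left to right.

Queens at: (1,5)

1

Branch on row 2: col 1 → 0; col 2 → 0; col 3 → 1.
Sum: 0 + 0 + 1 = 1.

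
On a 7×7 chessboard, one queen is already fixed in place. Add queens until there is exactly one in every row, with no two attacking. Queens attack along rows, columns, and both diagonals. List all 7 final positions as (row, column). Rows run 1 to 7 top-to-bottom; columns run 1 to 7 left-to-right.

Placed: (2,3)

(1,6) (2,3) (3,5) (4,7) (5,1) (6,4) (7,2)

Row 1: attacked by (2,3)→{2,3,4}. Safe: 1, 5, 6, 7. Place at column 6.
Row 3: attacked by (1,6)→{4,6}; (2,3)→{2,3,4}. Safe: 1, 5, 7. Place at column 5.
Row 4: attacked by (1,6)→{3,6}; (2,3)→{1,3,5}; (3,5)→{4,5,6}. Safe: 2, 7. Place at column 7.
Row 5: attacked by (1,6)→{2,6}; (2,3)→{3,6}; (3,5)→{3,5,7}; (4,7)→{6,7}. Safe: 1, 4. Place at column 1.
Row 6: attacked by (1,6)→{1,6}; (2,3)→{3,7}; (3,5)→{2,5}; (4,7)→{5,7}; (5,1)→{1,2}. Safe: 4. Place at column 4.
Row 7: attacked by (1,6)→{6}; (2,3)→{3}; (3,5)→{1,5}; (4,7)→{4,7}; (5,1)→{1,3}; (6,4)→{3,4,5}. Safe: 2. Place at column 2.
Columns [6, 3, 5, 7, 1, 4, 2], r−c [-5, -1, -2, -3, 4, 2, 5], r+c [7, 5, 8, 11, 6, 10, 9] are all distinct, so no two queens attack.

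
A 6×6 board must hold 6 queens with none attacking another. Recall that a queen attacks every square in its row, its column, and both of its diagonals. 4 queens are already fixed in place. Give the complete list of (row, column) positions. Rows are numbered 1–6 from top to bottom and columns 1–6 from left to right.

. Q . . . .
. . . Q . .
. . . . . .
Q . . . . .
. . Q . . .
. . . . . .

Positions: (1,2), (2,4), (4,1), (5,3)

Row 3: attacked by (1,2)→{2,4}; (2,4)→{3,4,5}; (4,1)→{1,2}; (5,3)→{1,3,5}. Safe: 6. Place at column 6.
Row 6: attacked by (1,2)→{2}; (2,4)→{4}; (3,6)→{3,6}; (4,1)→{1,3}; (5,3)→{2,3,4}. Safe: 5. Place at column 5.
Columns [2, 4, 6, 1, 3, 5], r−c [-1, -2, -3, 3, 2, 1], r+c [3, 6, 9, 5, 8, 11] are all distinct, so no two queens attack.

(1,2) (2,4) (3,6) (4,1) (5,3) (6,5)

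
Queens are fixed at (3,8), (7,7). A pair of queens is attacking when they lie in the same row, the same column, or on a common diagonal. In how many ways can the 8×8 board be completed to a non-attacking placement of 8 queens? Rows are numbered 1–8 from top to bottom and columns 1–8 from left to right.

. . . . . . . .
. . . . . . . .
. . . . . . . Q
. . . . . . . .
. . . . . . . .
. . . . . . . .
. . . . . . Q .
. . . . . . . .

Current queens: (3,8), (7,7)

2

Branch on row 1: col 2 → 1; col 3 → 1; col 4 → 0; col 5 → 0.
Sum: 1 + 1 + 0 + 0 = 2.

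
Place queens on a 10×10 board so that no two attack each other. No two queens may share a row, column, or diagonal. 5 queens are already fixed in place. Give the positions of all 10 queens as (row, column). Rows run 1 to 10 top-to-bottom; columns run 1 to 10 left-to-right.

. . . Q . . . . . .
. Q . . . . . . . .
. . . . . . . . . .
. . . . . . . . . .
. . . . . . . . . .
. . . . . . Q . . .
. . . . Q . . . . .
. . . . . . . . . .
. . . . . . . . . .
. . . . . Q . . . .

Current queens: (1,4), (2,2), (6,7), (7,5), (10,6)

Row 3: attacked by (1,4)→{2,4,6}; (2,2)→{1,2,3}; (6,7)→{4,7,10}; (7,5)→{1,5,9}; (10,6)→{6}. Safe: 8. Place at column 8.
Row 4: attacked by (1,4)→{1,4,7}; (2,2)→{2,4}; (3,8)→{7,8,9}; (6,7)→{5,7,9}; (7,5)→{2,5,8}; (10,6)→{6}. Safe: 3, 10. Place at column 3.
Row 5: attacked by (1,4)→{4,8}; (2,2)→{2,5}; (3,8)→{6,8,10}; (4,3)→{2,3,4}; (6,7)→{6,7,8}; (7,5)→{3,5,7}; (10,6)→{1,6}. Safe: 9. Place at column 9.
Row 8: attacked by (1,4)→{4}; (2,2)→{2,8}; (3,8)→{3,8}; (4,3)→{3,7}; (5,9)→{6,9}; (6,7)→{5,7,9}; (7,5)→{4,5,6}; (10,6)→{4,6,8}. Safe: 1, 10. Place at column 10.
Row 9: attacked by (1,4)→{4}; (2,2)→{2,9}; (3,8)→{2,8}; (4,3)→{3,8}; (5,9)→{5,9}; (6,7)→{4,7,10}; (7,5)→{3,5,7}; (8,10)→{9,10}; (10,6)→{5,6,7}. Safe: 1. Place at column 1.
Columns [4, 2, 8, 3, 9, 7, 5, 10, 1, 6], r−c [-3, 0, -5, 1, -4, -1, 2, -2, 8, 4], r+c [5, 4, 11, 7, 14, 13, 12, 18, 10, 16] are all distinct, so no two queens attack.

(1,4) (2,2) (3,8) (4,3) (5,9) (6,7) (7,5) (8,10) (9,1) (10,6)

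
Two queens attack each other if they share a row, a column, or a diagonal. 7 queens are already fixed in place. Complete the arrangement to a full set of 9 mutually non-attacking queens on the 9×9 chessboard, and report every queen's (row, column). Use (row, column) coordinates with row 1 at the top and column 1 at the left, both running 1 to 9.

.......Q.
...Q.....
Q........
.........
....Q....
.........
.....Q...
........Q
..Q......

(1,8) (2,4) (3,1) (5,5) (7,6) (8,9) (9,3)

(1,8) (2,4) (3,1) (4,7) (5,5) (6,2) (7,6) (8,9) (9,3)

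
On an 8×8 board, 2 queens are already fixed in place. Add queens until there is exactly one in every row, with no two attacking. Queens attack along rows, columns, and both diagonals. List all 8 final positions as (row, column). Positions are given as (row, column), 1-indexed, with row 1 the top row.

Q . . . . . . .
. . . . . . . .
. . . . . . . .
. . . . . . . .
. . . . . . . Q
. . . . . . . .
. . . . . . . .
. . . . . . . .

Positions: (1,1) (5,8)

(1,1) (2,7) (3,4) (4,6) (5,8) (6,2) (7,5) (8,3)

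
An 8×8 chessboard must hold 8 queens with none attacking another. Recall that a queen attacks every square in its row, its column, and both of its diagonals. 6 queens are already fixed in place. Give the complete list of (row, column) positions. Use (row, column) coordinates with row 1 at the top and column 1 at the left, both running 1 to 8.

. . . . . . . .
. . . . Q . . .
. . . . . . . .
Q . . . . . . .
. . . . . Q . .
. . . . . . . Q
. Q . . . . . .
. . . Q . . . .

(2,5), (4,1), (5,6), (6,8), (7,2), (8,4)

(1,7) (2,5) (3,3) (4,1) (5,6) (6,8) (7,2) (8,4)

Row 1: attacked by (2,5)→{4,5,6}; (4,1)→{1,4}; (5,6)→{2,6}; (6,8)→{3,8}; (7,2)→{2,8}; (8,4)→{4}. Safe: 7. Place at column 7.
Row 3: attacked by (1,7)→{5,7}; (2,5)→{4,5,6}; (4,1)→{1,2}; (5,6)→{4,6,8}; (6,8)→{5,8}; (7,2)→{2,6}; (8,4)→{4}. Safe: 3. Place at column 3.
Columns [7, 5, 3, 1, 6, 8, 2, 4], r−c [-6, -3, 0, 3, -1, -2, 5, 4], r+c [8, 7, 6, 5, 11, 14, 9, 12] are all distinct, so no two queens attack.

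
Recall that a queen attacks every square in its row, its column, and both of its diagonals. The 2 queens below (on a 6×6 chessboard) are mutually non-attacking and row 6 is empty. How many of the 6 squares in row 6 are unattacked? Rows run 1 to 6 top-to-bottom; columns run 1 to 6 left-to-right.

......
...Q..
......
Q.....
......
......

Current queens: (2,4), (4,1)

3

(2,4) attacks row 6 at column 4.
(4,1) attacks row 6 at column 1 and diagonals 3.
Attacked columns: {1, 3, 4}. Safe: {2, 5, 6}.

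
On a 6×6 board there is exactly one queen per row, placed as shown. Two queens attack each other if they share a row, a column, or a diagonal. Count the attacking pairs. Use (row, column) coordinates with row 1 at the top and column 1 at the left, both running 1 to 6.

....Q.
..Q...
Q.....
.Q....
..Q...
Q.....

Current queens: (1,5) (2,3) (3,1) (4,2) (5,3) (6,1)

Same column: (2,3)–(5,3) (column 3); (3,1)–(6,1) (column 1).
Same diagonal: (1,5)–(4,2) (|1−4| = |5−2| = 3); (3,1)–(4,2) (|3−4| = |1−2| = 1); (3,1)–(5,3) (|3−5| = |1−3| = 2); (4,2)–(5,3) (|4−5| = |2−3| = 1).
Total attacking pairs: 6.

6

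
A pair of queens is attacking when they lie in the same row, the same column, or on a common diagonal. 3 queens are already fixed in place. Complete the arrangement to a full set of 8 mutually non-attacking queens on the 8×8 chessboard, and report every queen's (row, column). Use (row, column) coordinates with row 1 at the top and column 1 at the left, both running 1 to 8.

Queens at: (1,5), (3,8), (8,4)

Row 2: attacked by (1,5)→{4,5,6}; (3,8)→{7,8}; (8,4)→{4}. Safe: 1, 2, 3. Place at column 1.
Row 4: attacked by (1,5)→{2,5,8}; (2,1)→{1,3}; (3,8)→{7,8}; (8,4)→{4,8}. Safe: 6. Place at column 6.
Row 5: attacked by (1,5)→{1,5}; (2,1)→{1,4}; (3,8)→{6,8}; (4,6)→{5,6,7}; (8,4)→{1,4,7}. Safe: 2, 3. Place at column 3.
Row 6: attacked by (1,5)→{5}; (2,1)→{1,5}; (3,8)→{5,8}; (4,6)→{4,6,8}; (5,3)→{2,3,4}; (8,4)→{2,4,6}. Safe: 7. Place at column 7.
Row 7: attacked by (1,5)→{5}; (2,1)→{1,6}; (3,8)→{4,8}; (4,6)→{3,6}; (5,3)→{1,3,5}; (6,7)→{6,7,8}; (8,4)→{3,4,5}. Safe: 2. Place at column 2.
Columns [5, 1, 8, 6, 3, 7, 2, 4], r−c [-4, 1, -5, -2, 2, -1, 5, 4], r+c [6, 3, 11, 10, 8, 13, 9, 12] are all distinct, so no two queens attack.

(1,5) (2,1) (3,8) (4,6) (5,3) (6,7) (7,2) (8,4)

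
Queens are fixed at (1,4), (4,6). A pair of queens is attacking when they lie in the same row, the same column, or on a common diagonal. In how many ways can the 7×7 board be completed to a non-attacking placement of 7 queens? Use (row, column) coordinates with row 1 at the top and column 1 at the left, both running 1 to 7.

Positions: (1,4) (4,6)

2

Branch on row 2: col 1 → 1; col 2 → 0; col 7 → 1.
Sum: 1 + 0 + 1 = 2.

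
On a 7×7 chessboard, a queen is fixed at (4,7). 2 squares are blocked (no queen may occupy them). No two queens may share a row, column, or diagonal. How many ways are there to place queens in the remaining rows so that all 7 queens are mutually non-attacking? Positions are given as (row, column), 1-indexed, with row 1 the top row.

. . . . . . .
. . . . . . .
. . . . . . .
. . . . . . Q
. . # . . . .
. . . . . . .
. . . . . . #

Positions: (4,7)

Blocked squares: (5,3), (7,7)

Branch on row 1: col 1 → 1; col 2 → 2; col 3 → 0; col 5 → 0; col 6 → 2.
Sum: 1 + 2 + 0 + 0 + 2 = 5.

5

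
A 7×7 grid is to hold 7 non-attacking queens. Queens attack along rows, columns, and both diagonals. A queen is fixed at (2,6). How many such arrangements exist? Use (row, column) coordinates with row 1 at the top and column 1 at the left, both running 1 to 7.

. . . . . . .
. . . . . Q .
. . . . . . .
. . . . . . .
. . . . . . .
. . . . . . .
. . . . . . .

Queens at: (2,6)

4

Branch on row 1: col 1 → 1; col 2 → 1; col 3 → 1; col 4 → 1.
Sum: 1 + 1 + 1 + 1 = 4.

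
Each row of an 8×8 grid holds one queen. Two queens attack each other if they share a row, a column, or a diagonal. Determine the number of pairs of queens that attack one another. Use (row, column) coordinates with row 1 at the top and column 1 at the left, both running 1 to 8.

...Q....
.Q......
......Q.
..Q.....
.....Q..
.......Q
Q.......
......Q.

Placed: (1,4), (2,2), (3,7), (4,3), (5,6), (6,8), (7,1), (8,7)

2

Same column: (3,7)–(8,7) (column 7).
Same diagonal: (4,3)–(8,7) (|4−8| = |3−7| = 4).
Total attacking pairs: 2.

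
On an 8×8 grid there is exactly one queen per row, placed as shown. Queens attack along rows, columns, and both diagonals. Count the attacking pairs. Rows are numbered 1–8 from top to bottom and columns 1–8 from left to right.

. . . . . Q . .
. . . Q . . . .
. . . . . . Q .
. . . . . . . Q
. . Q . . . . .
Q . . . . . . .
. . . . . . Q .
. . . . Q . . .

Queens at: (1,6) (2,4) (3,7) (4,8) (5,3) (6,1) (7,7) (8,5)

Same column: (3,7)–(7,7) (column 7).
Same diagonal: (1,6)–(6,1) (|1−6| = |6−1| = 5); (3,7)–(4,8) (|3−4| = |7−8| = 1).
Total attacking pairs: 3.

3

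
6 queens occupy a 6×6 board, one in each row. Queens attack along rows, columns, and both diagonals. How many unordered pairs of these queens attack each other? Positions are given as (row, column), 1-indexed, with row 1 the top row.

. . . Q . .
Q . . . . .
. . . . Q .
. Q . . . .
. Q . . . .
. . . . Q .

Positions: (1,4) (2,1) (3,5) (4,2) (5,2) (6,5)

3

Same column: (3,5)–(6,5) (column 5); (4,2)–(5,2) (column 2).
Same diagonal: (2,1)–(6,5) (|2−6| = |1−5| = 4).
Total attacking pairs: 3.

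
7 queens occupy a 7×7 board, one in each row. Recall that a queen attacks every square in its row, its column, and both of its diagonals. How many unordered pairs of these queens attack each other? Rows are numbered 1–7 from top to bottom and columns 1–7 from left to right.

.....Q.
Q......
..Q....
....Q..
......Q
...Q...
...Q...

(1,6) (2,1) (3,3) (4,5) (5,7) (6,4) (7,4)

Same column: (6,4)–(7,4) (column 4).
Total attacking pairs: 1.

1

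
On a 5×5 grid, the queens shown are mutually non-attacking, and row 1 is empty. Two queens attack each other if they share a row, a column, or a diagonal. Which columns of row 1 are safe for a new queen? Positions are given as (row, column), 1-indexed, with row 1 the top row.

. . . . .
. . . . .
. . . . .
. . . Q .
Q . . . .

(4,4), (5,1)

(4,4) attacks row 1 at column 4 and diagonals 1.
(5,1) attacks row 1 at column 1 and diagonals 5.
Attacked columns: {1, 4, 5}. Safe: {2, 3}.

columns 2, 3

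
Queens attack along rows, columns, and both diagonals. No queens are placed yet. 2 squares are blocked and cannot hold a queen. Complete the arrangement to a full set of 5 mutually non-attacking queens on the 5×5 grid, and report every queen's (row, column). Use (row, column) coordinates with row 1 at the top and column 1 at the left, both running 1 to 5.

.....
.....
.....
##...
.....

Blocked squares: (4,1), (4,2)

Row 1: Safe: 1, 2, 3, 4, 5. Place at column 5.
Row 2: attacked by (1,5)→{4,5}. Safe: 1, 2, 3. Place at column 3.
Row 3: attacked by (1,5)→{3,5}; (2,3)→{2,3,4}. Safe: 1. Place at column 1.
Row 4: attacked by (1,5)→{2,5}; (2,3)→{1,3,5}; (3,1)→{1,2}. Blocked: 1,2. Safe: 4. Place at column 4.
Row 5: attacked by (1,5)→{1,5}; (2,3)→{3}; (3,1)→{1,3}; (4,4)→{3,4,5}. Safe: 2. Place at column 2.
Columns [5, 3, 1, 4, 2], r−c [-4, -1, 2, 0, 3], r+c [6, 5, 4, 8, 7] are all distinct, so no two queens attack.

(1,5) (2,3) (3,1) (4,4) (5,2)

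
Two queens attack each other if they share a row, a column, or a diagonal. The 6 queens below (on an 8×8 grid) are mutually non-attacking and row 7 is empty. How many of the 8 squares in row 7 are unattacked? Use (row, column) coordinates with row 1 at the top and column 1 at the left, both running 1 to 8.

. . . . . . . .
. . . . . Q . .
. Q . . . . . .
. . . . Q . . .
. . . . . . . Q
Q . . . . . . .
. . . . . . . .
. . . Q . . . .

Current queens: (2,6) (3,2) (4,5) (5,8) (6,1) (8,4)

(2,6) attacks row 7 at column 6 and diagonals 1.
(3,2) attacks row 7 at column 2 and diagonals 6.
(4,5) attacks row 7 at column 5 and diagonals 2, 8.
(5,8) attacks row 7 at column 8 and diagonals 6.
(6,1) attacks row 7 at column 1 and diagonals 2.
(8,4) attacks row 7 at column 4 and diagonals 3, 5.
Attacked columns: {1, 2, 3, 4, 5, 6, 8}. Safe: {7}.

1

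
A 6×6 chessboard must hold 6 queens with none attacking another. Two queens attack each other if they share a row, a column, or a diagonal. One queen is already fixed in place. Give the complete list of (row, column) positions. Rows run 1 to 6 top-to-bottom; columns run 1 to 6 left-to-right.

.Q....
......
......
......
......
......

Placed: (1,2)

(1,2) (2,4) (3,6) (4,1) (5,3) (6,5)

Row 2: attacked by (1,2)→{1,2,3}. Safe: 4, 5, 6. Place at column 4.
Row 3: attacked by (1,2)→{2,4}; (2,4)→{3,4,5}. Safe: 1, 6. Place at column 6.
Row 4: attacked by (1,2)→{2,5}; (2,4)→{2,4,6}; (3,6)→{5,6}. Safe: 1, 3. Place at column 1.
Row 5: attacked by (1,2)→{2,6}; (2,4)→{1,4}; (3,6)→{4,6}; (4,1)→{1,2}. Safe: 3, 5. Place at column 3.
Row 6: attacked by (1,2)→{2}; (2,4)→{4}; (3,6)→{3,6}; (4,1)→{1,3}; (5,3)→{2,3,4}. Safe: 5. Place at column 5.
Columns [2, 4, 6, 1, 3, 5], r−c [-1, -2, -3, 3, 2, 1], r+c [3, 6, 9, 5, 8, 11] are all distinct, so no two queens attack.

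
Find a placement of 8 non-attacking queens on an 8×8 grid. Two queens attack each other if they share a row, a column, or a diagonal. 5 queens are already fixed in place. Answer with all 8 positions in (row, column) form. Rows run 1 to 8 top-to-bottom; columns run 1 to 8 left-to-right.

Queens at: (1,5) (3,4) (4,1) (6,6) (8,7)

(1,5) (2,8) (3,4) (4,1) (5,3) (6,6) (7,2) (8,7)

Row 2: attacked by (1,5)→{4,5,6}; (3,4)→{3,4,5}; (4,1)→{1,3}; (6,6)→{2,6}; (8,7)→{1,7}. Safe: 8. Place at column 8.
Row 5: attacked by (1,5)→{1,5}; (2,8)→{5,8}; (3,4)→{2,4,6}; (4,1)→{1,2}; (6,6)→{5,6,7}; (8,7)→{4,7}. Safe: 3. Place at column 3.
Row 7: attacked by (1,5)→{5}; (2,8)→{3,8}; (3,4)→{4,8}; (4,1)→{1,4}; (5,3)→{1,3,5}; (6,6)→{5,6,7}; (8,7)→{6,7,8}. Safe: 2. Place at column 2.
Columns [5, 8, 4, 1, 3, 6, 2, 7], r−c [-4, -6, -1, 3, 2, 0, 5, 1], r+c [6, 10, 7, 5, 8, 12, 9, 15] are all distinct, so no two queens attack.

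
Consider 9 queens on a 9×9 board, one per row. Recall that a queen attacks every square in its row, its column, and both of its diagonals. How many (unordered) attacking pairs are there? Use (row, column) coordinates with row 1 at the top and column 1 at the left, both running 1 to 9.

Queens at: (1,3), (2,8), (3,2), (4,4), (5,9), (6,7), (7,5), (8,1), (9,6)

All columns are distinct and no two queens satisfy |Δrow| = |Δcol|, so no pair attacks.

0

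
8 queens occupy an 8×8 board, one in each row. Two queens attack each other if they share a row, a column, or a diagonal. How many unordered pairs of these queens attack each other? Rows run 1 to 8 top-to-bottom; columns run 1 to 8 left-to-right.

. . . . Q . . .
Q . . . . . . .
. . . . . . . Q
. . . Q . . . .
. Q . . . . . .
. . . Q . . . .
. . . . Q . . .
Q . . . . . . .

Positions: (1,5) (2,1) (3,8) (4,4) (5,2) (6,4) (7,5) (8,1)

4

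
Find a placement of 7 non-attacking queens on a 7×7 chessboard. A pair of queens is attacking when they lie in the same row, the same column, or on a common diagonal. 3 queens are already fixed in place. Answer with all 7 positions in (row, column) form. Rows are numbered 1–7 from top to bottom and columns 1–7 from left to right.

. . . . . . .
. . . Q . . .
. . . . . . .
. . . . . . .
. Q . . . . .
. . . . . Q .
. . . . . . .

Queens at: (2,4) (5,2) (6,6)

(1,7) (2,4) (3,1) (4,5) (5,2) (6,6) (7,3)

Row 1: attacked by (2,4)→{3,4,5}; (5,2)→{2,6}; (6,6)→{1,6}. Safe: 7. Place at column 7.
Row 3: attacked by (1,7)→{5,7}; (2,4)→{3,4,5}; (5,2)→{2,4}; (6,6)→{3,6}. Safe: 1. Place at column 1.
Row 4: attacked by (1,7)→{4,7}; (2,4)→{2,4,6}; (3,1)→{1,2}; (5,2)→{1,2,3}; (6,6)→{4,6}. Safe: 5. Place at column 5.
Row 7: attacked by (1,7)→{1,7}; (2,4)→{4}; (3,1)→{1,5}; (4,5)→{2,5}; (5,2)→{2,4}; (6,6)→{5,6,7}. Safe: 3. Place at column 3.
Columns [7, 4, 1, 5, 2, 6, 3], r−c [-6, -2, 2, -1, 3, 0, 4], r+c [8, 6, 4, 9, 7, 12, 10] are all distinct, so no two queens attack.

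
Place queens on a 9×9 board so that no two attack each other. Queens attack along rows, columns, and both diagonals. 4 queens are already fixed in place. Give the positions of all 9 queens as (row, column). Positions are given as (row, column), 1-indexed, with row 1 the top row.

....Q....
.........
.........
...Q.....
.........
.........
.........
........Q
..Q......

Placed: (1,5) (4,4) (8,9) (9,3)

Row 2: attacked by (1,5)→{4,5,6}; (4,4)→{2,4,6}; (8,9)→{3,9}; (9,3)→{3}. Safe: 1, 7, 8. Place at column 7.
Row 3: attacked by (1,5)→{3,5,7}; (2,7)→{6,7,8}; (4,4)→{3,4,5}; (8,9)→{4,9}; (9,3)→{3,9}. Safe: 1, 2. Place at column 1.
Row 5: attacked by (1,5)→{1,5,9}; (2,7)→{4,7}; (3,1)→{1,3}; (4,4)→{3,4,5}; (8,9)→{6,9}; (9,3)→{3,7}. Safe: 2, 8. Place at column 2.
Row 6: attacked by (1,5)→{5}; (2,7)→{3,7}; (3,1)→{1,4}; (4,4)→{2,4,6}; (5,2)→{1,2,3}; (8,9)→{7,9}; (9,3)→{3,6}. Safe: 8. Place at column 8.
Row 7: attacked by (1,5)→{5}; (2,7)→{2,7}; (3,1)→{1,5}; (4,4)→{1,4,7}; (5,2)→{2,4}; (6,8)→{7,8,9}; (8,9)→{8,9}; (9,3)→{1,3,5}. Safe: 6. Place at column 6.
Columns [5, 7, 1, 4, 2, 8, 6, 9, 3], r−c [-4, -5, 2, 0, 3, -2, 1, -1, 6], r+c [6, 9, 4, 8, 7, 14, 13, 17, 12] are all distinct, so no two queens attack.

(1,5) (2,7) (3,1) (4,4) (5,2) (6,8) (7,6) (8,9) (9,3)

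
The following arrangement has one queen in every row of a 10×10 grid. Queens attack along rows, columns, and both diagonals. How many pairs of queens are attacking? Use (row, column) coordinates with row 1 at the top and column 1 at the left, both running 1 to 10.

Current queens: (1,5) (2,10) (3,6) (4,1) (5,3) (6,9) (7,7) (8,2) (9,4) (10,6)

Same column: (3,6)–(10,6) (column 6).
Same diagonal: (3,6)–(6,9) (|3−6| = |6−9| = 3).
Total attacking pairs: 2.

2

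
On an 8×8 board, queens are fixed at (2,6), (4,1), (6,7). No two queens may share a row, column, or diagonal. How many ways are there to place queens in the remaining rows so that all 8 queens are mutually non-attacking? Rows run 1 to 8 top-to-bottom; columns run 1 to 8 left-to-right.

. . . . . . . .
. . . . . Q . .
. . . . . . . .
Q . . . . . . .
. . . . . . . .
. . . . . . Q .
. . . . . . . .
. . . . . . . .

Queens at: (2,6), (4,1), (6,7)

2

Branch on row 1: col 3 → 2; col 8 → 0.
Sum: 2 + 0 = 2.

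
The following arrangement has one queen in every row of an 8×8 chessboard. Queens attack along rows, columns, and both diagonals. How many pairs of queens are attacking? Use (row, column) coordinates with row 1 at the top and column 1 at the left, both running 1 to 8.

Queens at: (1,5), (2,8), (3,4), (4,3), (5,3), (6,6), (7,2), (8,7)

3

Same column: (4,3)–(5,3) (column 3).
Same diagonal: (3,4)–(4,3) (|3−4| = |4−3| = 1); (4,3)–(8,7) (|4−8| = |3−7| = 4).
Total attacking pairs: 3.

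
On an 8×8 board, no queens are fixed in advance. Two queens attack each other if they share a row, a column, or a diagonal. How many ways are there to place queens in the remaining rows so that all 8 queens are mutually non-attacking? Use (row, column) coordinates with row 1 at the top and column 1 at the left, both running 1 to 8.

92

Branch on row 1: col 1 → 4; col 2 → 8; col 3 → 16; col 4 → 18; col 5 → 18; col 6 → 16; col 7 → 8; col 8 → 4.
Sum: 4 + 8 + 16 + 18 + 18 + 16 + 8 + 4 = 92.
(This is the classic 8-queens count.)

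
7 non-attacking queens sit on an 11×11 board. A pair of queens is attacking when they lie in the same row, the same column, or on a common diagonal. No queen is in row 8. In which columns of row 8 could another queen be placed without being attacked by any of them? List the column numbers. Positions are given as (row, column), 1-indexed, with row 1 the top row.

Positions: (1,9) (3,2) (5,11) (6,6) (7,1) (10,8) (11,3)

(1,9) attacks row 8 at column 9 and diagonals 2.
(3,2) attacks row 8 at column 2 and diagonals 7.
(5,11) attacks row 8 at column 11 and diagonals 8.
(6,6) attacks row 8 at column 6 and diagonals 4, 8.
(7,1) attacks row 8 at column 1 and diagonals 2.
(10,8) attacks row 8 at column 8 and diagonals 6, 10.
(11,3) attacks row 8 at column 3 and diagonals 6.
Attacked columns: {1, 2, 3, 4, 6, 7, 8, 9, 10, 11}. Safe: {5}.

columns 5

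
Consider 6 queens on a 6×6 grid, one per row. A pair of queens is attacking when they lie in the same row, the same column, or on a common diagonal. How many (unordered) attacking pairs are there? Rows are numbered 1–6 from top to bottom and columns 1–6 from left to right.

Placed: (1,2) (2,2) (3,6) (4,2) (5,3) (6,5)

4

Same column: (1,2)–(2,2) (column 2); (1,2)–(4,2) (column 2); (2,2)–(4,2) (column 2).
Same diagonal: (4,2)–(5,3) (|4−5| = |2−3| = 1).
Total attacking pairs: 4.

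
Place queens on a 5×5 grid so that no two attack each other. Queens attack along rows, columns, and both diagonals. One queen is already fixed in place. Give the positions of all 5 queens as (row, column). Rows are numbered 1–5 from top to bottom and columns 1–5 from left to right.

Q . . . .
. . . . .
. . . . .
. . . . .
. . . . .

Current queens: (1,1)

(1,1) (2,3) (3,5) (4,2) (5,4)

Row 2: attacked by (1,1)→{1,2}. Safe: 3, 4, 5. Place at column 3.
Row 3: attacked by (1,1)→{1,3}; (2,3)→{2,3,4}. Safe: 5. Place at column 5.
Row 4: attacked by (1,1)→{1,4}; (2,3)→{1,3,5}; (3,5)→{4,5}. Safe: 2. Place at column 2.
Row 5: attacked by (1,1)→{1,5}; (2,3)→{3}; (3,5)→{3,5}; (4,2)→{1,2,3}. Safe: 4. Place at column 4.
Columns [1, 3, 5, 2, 4], r−c [0, -1, -2, 2, 1], r+c [2, 5, 8, 6, 9] are all distinct, so no two queens attack.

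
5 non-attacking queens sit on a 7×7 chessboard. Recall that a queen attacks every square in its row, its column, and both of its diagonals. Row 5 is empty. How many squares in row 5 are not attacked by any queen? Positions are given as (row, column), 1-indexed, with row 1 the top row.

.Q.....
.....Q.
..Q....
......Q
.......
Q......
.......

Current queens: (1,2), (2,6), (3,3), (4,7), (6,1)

1

(1,2) attacks row 5 at column 2 and diagonals 6.
(2,6) attacks row 5 at column 6 and diagonals 3.
(3,3) attacks row 5 at column 3 and diagonals 1, 5.
(4,7) attacks row 5 at column 7 and diagonals 6.
(6,1) attacks row 5 at column 1 and diagonals 2.
Attacked columns: {1, 2, 3, 5, 6, 7}. Safe: {4}.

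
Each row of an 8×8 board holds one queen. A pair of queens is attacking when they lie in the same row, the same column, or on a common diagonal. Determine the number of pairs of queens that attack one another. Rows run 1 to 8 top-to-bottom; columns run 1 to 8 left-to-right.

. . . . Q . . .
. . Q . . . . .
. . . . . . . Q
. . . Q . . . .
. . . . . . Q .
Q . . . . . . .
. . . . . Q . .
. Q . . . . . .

0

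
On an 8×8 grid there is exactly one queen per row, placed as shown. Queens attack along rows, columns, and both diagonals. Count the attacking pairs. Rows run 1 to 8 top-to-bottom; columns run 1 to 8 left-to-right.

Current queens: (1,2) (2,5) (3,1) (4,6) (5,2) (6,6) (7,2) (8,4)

6

Same column: (1,2)–(5,2) (column 2); (1,2)–(7,2) (column 2); (4,6)–(6,6) (column 6); (5,2)–(7,2) (column 2).
Same diagonal: (2,5)–(5,2) (|2−5| = |5−2| = 3); (6,6)–(8,4) (|6−8| = |6−4| = 2).
Total attacking pairs: 6.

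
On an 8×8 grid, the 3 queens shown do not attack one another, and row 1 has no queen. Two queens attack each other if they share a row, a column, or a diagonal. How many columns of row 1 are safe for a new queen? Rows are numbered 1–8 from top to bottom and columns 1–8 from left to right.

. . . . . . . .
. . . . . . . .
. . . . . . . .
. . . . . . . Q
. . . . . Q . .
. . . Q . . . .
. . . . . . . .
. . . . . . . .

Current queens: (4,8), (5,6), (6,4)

(4,8) attacks row 1 at column 8 and diagonals 5.
(5,6) attacks row 1 at column 6 and diagonals 2.
(6,4) attacks row 1 at column 4.
Attacked columns: {2, 4, 5, 6, 8}. Safe: {1, 3, 7}.

3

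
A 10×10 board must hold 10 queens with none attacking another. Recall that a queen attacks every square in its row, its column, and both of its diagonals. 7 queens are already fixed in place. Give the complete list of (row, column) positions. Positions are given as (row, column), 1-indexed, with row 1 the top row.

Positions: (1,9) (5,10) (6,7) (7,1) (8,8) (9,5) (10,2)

(1,9) (2,4) (3,6) (4,3) (5,10) (6,7) (7,1) (8,8) (9,5) (10,2)

Row 2: attacked by (1,9)→{8,9,10}; (5,10)→{7,10}; (6,7)→{3,7}; (7,1)→{1,6}; (8,8)→{2,8}; (9,5)→{5}; (10,2)→{2,10}. Safe: 4. Place at column 4.
Row 3: attacked by (1,9)→{7,9}; (2,4)→{3,4,5}; (5,10)→{8,10}; (6,7)→{4,7,10}; (7,1)→{1,5}; (8,8)→{3,8}; (9,5)→{5}; (10,2)→{2,9}. Safe: 6. Place at column 6.
Row 4: attacked by (1,9)→{6,9}; (2,4)→{2,4,6}; (3,6)→{5,6,7}; (5,10)→{9,10}; (6,7)→{5,7,9}; (7,1)→{1,4}; (8,8)→{4,8}; (9,5)→{5,10}; (10,2)→{2,8}. Safe: 3. Place at column 3.
Columns [9, 4, 6, 3, 10, 7, 1, 8, 5, 2], r−c [-8, -2, -3, 1, -5, -1, 6, 0, 4, 8], r+c [10, 6, 9, 7, 15, 13, 8, 16, 14, 12] are all distinct, so no two queens attack.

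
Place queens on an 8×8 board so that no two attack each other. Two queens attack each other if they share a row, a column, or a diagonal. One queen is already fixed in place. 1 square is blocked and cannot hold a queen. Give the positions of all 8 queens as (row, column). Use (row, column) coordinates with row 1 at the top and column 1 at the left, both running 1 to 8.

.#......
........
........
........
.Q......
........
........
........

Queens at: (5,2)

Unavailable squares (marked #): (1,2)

(1,5) (2,3) (3,1) (4,7) (5,2) (6,8) (7,6) (8,4)

Row 1: attacked by (5,2)→{2,6}. Blocked: 2. Safe: 1, 3, 4, 5, 7, 8. Place at column 5.
Row 2: attacked by (1,5)→{4,5,6}; (5,2)→{2,5}. Safe: 1, 3, 7, 8. Place at column 3.
Row 3: attacked by (1,5)→{3,5,7}; (2,3)→{2,3,4}; (5,2)→{2,4}. Safe: 1, 6, 8. Place at column 1.
Row 4: attacked by (1,5)→{2,5,8}; (2,3)→{1,3,5}; (3,1)→{1,2}; (5,2)→{1,2,3}. Safe: 4, 6, 7. Place at column 7.
Row 6: attacked by (1,5)→{5}; (2,3)→{3,7}; (3,1)→{1,4}; (4,7)→{5,7}; (5,2)→{1,2,3}. Safe: 6, 8. Place at column 8.
Row 7: attacked by (1,5)→{5}; (2,3)→{3,8}; (3,1)→{1,5}; (4,7)→{4,7}; (5,2)→{2,4}; (6,8)→{7,8}. Safe: 6. Place at column 6.
Row 8: attacked by (1,5)→{5}; (2,3)→{3}; (3,1)→{1,6}; (4,7)→{3,7}; (5,2)→{2,5}; (6,8)→{6,8}; (7,6)→{5,6,7}. Safe: 4. Place at column 4.
Columns [5, 3, 1, 7, 2, 8, 6, 4], r−c [-4, -1, 2, -3, 3, -2, 1, 4], r+c [6, 5, 4, 11, 7, 14, 13, 12] are all distinct, so no two queens attack.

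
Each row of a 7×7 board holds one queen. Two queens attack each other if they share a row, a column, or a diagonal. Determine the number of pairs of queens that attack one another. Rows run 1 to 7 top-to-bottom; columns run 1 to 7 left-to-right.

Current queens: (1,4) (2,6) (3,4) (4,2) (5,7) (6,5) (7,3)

1

Same column: (1,4)–(3,4) (column 4).
Total attacking pairs: 1.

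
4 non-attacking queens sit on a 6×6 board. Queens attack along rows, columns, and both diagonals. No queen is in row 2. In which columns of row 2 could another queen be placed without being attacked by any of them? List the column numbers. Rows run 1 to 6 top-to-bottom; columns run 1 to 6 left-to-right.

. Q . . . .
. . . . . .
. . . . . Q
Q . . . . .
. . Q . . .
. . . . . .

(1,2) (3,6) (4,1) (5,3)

columns 4

(1,2) attacks row 2 at column 2 and diagonals 1, 3.
(3,6) attacks row 2 at column 6 and diagonals 5.
(4,1) attacks row 2 at column 1 and diagonals 3.
(5,3) attacks row 2 at column 3 and diagonals 6.
Attacked columns: {1, 2, 3, 5, 6}. Safe: {4}.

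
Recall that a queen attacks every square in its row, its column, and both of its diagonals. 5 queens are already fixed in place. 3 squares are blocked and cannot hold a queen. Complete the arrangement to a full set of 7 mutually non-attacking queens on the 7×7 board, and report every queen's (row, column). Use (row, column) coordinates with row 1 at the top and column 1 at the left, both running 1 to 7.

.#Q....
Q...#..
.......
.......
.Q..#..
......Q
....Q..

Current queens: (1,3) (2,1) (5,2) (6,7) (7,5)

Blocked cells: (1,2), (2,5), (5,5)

Row 3: attacked by (1,3)→{1,3,5}; (2,1)→{1,2}; (5,2)→{2,4}; (6,7)→{4,7}; (7,5)→{1,5}. Safe: 6. Place at column 6.
Row 4: attacked by (1,3)→{3,6}; (2,1)→{1,3}; (3,6)→{5,6,7}; (5,2)→{1,2,3}; (6,7)→{5,7}; (7,5)→{2,5}. Safe: 4. Place at column 4.
Columns [3, 1, 6, 4, 2, 7, 5], r−c [-2, 1, -3, 0, 3, -1, 2], r+c [4, 3, 9, 8, 7, 13, 12] are all distinct, so no two queens attack.

(1,3) (2,1) (3,6) (4,4) (5,2) (6,7) (7,5)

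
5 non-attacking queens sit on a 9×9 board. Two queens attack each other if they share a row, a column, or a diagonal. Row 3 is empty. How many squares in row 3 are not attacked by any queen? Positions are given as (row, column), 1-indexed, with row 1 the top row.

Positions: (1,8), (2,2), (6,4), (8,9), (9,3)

(1,8) attacks row 3 at column 8 and diagonals 6.
(2,2) attacks row 3 at column 2 and diagonals 1, 3.
(6,4) attacks row 3 at column 4 and diagonals 1, 7.
(8,9) attacks row 3 at column 9 and diagonals 4.
(9,3) attacks row 3 at column 3 and diagonals 9.
Attacked columns: {1, 2, 3, 4, 6, 7, 8, 9}. Safe: {5}.

1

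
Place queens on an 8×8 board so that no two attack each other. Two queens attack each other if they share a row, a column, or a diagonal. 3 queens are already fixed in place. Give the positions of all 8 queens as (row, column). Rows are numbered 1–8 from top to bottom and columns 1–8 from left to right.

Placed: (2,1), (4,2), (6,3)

(1,6) (2,1) (3,5) (4,2) (5,8) (6,3) (7,7) (8,4)

Row 1: attacked by (2,1)→{1,2}; (4,2)→{2,5}; (6,3)→{3,8}. Safe: 4, 6, 7. Place at column 6.
Row 3: attacked by (1,6)→{4,6,8}; (2,1)→{1,2}; (4,2)→{1,2,3}; (6,3)→{3,6}. Safe: 5, 7. Place at column 5.
Row 5: attacked by (1,6)→{2,6}; (2,1)→{1,4}; (3,5)→{3,5,7}; (4,2)→{1,2,3}; (6,3)→{2,3,4}. Safe: 8. Place at column 8.
Row 7: attacked by (1,6)→{6}; (2,1)→{1,6}; (3,5)→{1,5}; (4,2)→{2,5}; (5,8)→{6,8}; (6,3)→{2,3,4}. Safe: 7. Place at column 7.
Row 8: attacked by (1,6)→{6}; (2,1)→{1,7}; (3,5)→{5}; (4,2)→{2,6}; (5,8)→{5,8}; (6,3)→{1,3,5}; (7,7)→{6,7,8}. Safe: 4. Place at column 4.
Columns [6, 1, 5, 2, 8, 3, 7, 4], r−c [-5, 1, -2, 2, -3, 3, 0, 4], r+c [7, 3, 8, 6, 13, 9, 14, 12] are all distinct, so no two queens attack.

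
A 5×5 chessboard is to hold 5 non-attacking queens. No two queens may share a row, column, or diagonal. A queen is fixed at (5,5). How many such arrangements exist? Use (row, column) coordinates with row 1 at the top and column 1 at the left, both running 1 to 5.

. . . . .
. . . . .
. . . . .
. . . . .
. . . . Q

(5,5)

Branch on row 1: col 2 → 1; col 3 → 1; col 4 → 0.
Sum: 1 + 1 + 0 = 2.

2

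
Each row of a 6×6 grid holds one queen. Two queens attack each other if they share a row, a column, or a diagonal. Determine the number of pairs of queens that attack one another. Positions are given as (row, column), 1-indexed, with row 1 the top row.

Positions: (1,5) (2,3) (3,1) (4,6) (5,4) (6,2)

All columns are distinct and no two queens satisfy |Δrow| = |Δcol|, so no pair attacks.

0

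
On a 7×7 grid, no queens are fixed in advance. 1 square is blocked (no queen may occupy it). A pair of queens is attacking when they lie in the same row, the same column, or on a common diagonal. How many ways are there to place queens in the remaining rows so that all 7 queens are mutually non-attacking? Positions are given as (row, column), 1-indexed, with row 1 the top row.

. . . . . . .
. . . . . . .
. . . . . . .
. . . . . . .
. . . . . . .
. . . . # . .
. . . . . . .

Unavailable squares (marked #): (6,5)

34

Branch on row 1: col 1 → 3; col 2 → 6; col 3 → 6; col 4 → 5; col 5 → 6; col 6 → 4; col 7 → 4.
Sum: 3 + 6 + 6 + 5 + 6 + 4 + 4 = 34.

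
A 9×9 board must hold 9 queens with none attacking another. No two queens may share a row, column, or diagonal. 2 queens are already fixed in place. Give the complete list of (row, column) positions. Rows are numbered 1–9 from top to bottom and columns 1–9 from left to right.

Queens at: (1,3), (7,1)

Row 2: attacked by (1,3)→{2,3,4}; (7,1)→{1,6}. Safe: 5, 7, 8, 9. Place at column 8.
Row 3: attacked by (1,3)→{1,3,5}; (2,8)→{7,8,9}; (7,1)→{1,5}. Safe: 2, 4, 6. Place at column 6.
Row 4: attacked by (1,3)→{3,6}; (2,8)→{6,8}; (3,6)→{5,6,7}; (7,1)→{1,4}. Safe: 2, 9. Place at column 9.
Row 5: attacked by (1,3)→{3,7}; (2,8)→{5,8}; (3,6)→{4,6,8}; (4,9)→{8,9}; (7,1)→{1,3}. Safe: 2. Place at column 2.
Row 6: attacked by (1,3)→{3,8}; (2,8)→{4,8}; (3,6)→{3,6,9}; (4,9)→{7,9}; (5,2)→{1,2,3}; (7,1)→{1,2}. Safe: 5. Place at column 5.
Row 8: attacked by (1,3)→{3}; (2,8)→{2,8}; (3,6)→{1,6}; (4,9)→{5,9}; (5,2)→{2,5}; (6,5)→{3,5,7}; (7,1)→{1,2}. Safe: 4. Place at column 4.
Row 9: attacked by (1,3)→{3}; (2,8)→{1,8}; (3,6)→{6}; (4,9)→{4,9}; (5,2)→{2,6}; (6,5)→{2,5,8}; (7,1)→{1,3}; (8,4)→{3,4,5}. Safe: 7. Place at column 7.
Columns [3, 8, 6, 9, 2, 5, 1, 4, 7], r−c [-2, -6, -3, -5, 3, 1, 6, 4, 2], r+c [4, 10, 9, 13, 7, 11, 8, 12, 16] are all distinct, so no two queens attack.

(1,3) (2,8) (3,6) (4,9) (5,2) (6,5) (7,1) (8,4) (9,7)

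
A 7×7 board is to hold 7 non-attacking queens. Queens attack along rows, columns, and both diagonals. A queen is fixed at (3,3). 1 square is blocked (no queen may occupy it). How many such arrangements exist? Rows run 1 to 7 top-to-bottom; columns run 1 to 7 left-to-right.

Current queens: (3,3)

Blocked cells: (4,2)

Branch on row 1: col 2 → 2; col 4 → 2; col 6 → 1; col 7 → 1.
Sum: 2 + 2 + 1 + 1 = 6.

6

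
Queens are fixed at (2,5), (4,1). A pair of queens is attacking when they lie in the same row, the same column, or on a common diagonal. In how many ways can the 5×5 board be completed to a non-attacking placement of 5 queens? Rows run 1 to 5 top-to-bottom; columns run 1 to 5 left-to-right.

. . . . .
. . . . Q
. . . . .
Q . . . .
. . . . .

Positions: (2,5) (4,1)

Branch on row 1: col 2 → 1; col 3 → 0.
Sum: 1 + 0 = 1.

1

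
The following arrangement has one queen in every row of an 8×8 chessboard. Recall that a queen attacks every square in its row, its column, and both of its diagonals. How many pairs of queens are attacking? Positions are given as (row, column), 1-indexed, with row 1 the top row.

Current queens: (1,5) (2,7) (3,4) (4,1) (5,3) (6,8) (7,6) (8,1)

Same column: (4,1)–(8,1) (column 1).
Same diagonal: (2,7)–(8,1) (|2−8| = |7−1| = 6).
Total attacking pairs: 2.

2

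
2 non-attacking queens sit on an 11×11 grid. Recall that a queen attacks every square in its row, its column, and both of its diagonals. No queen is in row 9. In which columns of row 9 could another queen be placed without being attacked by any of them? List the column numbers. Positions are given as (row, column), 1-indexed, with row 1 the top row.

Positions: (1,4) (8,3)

columns 1, 5, 6, 7, 8, 9, 10, 11

(1,4) attacks row 9 at column 4.
(8,3) attacks row 9 at column 3 and diagonals 2, 4.
Attacked columns: {2, 3, 4}. Safe: {1, 5, 6, 7, 8, 9, 10, 11}.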